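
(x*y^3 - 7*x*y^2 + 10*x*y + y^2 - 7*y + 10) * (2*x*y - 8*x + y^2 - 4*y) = 2*x^2*y^4 - 22*x^2*y^3 + 76*x^2*y^2 - 80*x^2*y + x*y^5 - 11*x*y^4 + 40*x*y^3 - 62*x*y^2 + 76*x*y - 80*x + y^4 - 11*y^3 + 38*y^2 - 40*y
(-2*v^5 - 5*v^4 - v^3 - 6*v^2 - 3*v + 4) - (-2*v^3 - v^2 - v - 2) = -2*v^5 - 5*v^4 + v^3 - 5*v^2 - 2*v + 6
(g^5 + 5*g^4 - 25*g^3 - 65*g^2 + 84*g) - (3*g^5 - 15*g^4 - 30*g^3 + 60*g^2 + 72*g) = -2*g^5 + 20*g^4 + 5*g^3 - 125*g^2 + 12*g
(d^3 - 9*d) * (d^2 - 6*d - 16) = d^5 - 6*d^4 - 25*d^3 + 54*d^2 + 144*d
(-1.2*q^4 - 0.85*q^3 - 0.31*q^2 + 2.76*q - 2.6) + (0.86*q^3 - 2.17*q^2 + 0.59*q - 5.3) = -1.2*q^4 + 0.01*q^3 - 2.48*q^2 + 3.35*q - 7.9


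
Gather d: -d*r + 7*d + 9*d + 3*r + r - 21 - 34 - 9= d*(16 - r) + 4*r - 64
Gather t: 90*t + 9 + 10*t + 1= 100*t + 10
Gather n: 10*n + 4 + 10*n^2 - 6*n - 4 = 10*n^2 + 4*n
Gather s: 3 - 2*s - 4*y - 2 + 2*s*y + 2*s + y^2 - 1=2*s*y + y^2 - 4*y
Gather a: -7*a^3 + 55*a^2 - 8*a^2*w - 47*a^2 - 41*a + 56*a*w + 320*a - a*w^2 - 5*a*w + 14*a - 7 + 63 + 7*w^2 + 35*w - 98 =-7*a^3 + a^2*(8 - 8*w) + a*(-w^2 + 51*w + 293) + 7*w^2 + 35*w - 42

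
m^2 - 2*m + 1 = (m - 1)^2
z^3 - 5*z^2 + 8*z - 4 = (z - 2)^2*(z - 1)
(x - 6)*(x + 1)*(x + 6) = x^3 + x^2 - 36*x - 36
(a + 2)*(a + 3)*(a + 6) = a^3 + 11*a^2 + 36*a + 36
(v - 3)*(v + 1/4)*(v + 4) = v^3 + 5*v^2/4 - 47*v/4 - 3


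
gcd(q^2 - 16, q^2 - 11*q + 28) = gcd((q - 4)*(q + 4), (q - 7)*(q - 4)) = q - 4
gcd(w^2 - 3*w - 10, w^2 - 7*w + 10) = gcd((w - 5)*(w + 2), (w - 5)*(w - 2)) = w - 5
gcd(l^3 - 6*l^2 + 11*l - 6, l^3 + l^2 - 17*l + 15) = l^2 - 4*l + 3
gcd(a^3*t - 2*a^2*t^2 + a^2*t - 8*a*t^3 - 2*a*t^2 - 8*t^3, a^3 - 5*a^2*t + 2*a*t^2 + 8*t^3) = -a + 4*t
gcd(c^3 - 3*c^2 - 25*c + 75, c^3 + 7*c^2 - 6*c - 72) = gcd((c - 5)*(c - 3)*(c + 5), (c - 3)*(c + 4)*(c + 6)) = c - 3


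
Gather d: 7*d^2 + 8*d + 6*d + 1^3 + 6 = 7*d^2 + 14*d + 7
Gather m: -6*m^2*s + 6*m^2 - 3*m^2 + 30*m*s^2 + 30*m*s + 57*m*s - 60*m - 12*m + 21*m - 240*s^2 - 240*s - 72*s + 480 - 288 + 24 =m^2*(3 - 6*s) + m*(30*s^2 + 87*s - 51) - 240*s^2 - 312*s + 216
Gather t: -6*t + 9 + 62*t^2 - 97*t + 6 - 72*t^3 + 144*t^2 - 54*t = -72*t^3 + 206*t^2 - 157*t + 15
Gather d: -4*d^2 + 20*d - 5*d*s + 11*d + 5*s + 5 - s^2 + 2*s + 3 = -4*d^2 + d*(31 - 5*s) - s^2 + 7*s + 8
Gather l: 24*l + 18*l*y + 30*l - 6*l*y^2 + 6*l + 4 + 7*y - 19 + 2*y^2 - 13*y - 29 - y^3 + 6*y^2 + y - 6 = l*(-6*y^2 + 18*y + 60) - y^3 + 8*y^2 - 5*y - 50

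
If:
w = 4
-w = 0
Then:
No Solution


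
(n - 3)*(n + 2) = n^2 - n - 6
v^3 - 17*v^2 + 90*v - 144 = (v - 8)*(v - 6)*(v - 3)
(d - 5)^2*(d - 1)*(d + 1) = d^4 - 10*d^3 + 24*d^2 + 10*d - 25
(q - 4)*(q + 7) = q^2 + 3*q - 28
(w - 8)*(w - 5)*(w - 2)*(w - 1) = w^4 - 16*w^3 + 81*w^2 - 146*w + 80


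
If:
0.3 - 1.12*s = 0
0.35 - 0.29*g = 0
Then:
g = 1.21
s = 0.27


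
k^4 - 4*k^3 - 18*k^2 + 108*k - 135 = (k - 3)^3*(k + 5)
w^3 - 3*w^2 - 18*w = w*(w - 6)*(w + 3)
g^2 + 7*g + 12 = (g + 3)*(g + 4)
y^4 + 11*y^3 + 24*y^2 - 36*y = y*(y - 1)*(y + 6)^2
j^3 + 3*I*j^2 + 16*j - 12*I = (j - 2*I)*(j - I)*(j + 6*I)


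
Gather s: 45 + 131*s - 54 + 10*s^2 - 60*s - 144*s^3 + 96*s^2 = -144*s^3 + 106*s^2 + 71*s - 9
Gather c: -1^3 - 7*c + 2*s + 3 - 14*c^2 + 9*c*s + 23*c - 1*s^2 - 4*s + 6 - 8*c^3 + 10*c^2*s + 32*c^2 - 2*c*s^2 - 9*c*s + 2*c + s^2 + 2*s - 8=-8*c^3 + c^2*(10*s + 18) + c*(18 - 2*s^2)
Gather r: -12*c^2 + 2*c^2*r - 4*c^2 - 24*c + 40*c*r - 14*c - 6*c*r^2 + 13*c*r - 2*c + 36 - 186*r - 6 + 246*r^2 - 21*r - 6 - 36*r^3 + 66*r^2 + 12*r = -16*c^2 - 40*c - 36*r^3 + r^2*(312 - 6*c) + r*(2*c^2 + 53*c - 195) + 24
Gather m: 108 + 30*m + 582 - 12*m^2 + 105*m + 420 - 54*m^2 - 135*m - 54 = 1056 - 66*m^2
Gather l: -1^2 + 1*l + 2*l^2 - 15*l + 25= 2*l^2 - 14*l + 24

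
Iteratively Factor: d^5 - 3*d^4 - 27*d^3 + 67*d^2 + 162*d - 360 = (d - 5)*(d^4 + 2*d^3 - 17*d^2 - 18*d + 72) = (d - 5)*(d + 3)*(d^3 - d^2 - 14*d + 24) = (d - 5)*(d - 3)*(d + 3)*(d^2 + 2*d - 8) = (d - 5)*(d - 3)*(d + 3)*(d + 4)*(d - 2)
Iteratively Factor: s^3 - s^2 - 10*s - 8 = (s - 4)*(s^2 + 3*s + 2) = (s - 4)*(s + 2)*(s + 1)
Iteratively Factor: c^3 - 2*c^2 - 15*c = (c + 3)*(c^2 - 5*c) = c*(c + 3)*(c - 5)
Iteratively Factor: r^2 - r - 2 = (r - 2)*(r + 1)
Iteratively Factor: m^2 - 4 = (m + 2)*(m - 2)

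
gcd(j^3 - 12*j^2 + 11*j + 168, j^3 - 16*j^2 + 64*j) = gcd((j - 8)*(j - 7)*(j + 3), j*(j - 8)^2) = j - 8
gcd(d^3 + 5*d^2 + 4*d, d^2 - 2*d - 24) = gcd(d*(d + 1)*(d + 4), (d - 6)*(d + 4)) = d + 4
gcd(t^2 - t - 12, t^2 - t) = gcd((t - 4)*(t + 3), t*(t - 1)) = 1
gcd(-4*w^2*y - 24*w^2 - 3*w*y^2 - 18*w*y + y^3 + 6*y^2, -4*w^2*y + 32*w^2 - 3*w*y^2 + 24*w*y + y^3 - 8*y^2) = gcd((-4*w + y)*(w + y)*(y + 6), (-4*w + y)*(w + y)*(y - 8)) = -4*w^2 - 3*w*y + y^2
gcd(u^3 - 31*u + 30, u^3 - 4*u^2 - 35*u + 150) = u^2 + u - 30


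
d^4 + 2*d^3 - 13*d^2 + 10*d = d*(d - 2)*(d - 1)*(d + 5)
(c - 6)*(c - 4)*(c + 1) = c^3 - 9*c^2 + 14*c + 24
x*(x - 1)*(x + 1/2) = x^3 - x^2/2 - x/2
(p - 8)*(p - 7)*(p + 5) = p^3 - 10*p^2 - 19*p + 280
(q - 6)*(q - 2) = q^2 - 8*q + 12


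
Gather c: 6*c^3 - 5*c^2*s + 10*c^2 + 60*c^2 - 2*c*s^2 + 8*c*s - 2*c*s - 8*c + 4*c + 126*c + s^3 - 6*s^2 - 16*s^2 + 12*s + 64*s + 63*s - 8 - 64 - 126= 6*c^3 + c^2*(70 - 5*s) + c*(-2*s^2 + 6*s + 122) + s^3 - 22*s^2 + 139*s - 198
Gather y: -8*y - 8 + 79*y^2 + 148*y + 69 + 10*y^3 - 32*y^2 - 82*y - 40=10*y^3 + 47*y^2 + 58*y + 21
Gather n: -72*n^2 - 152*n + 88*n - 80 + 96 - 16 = -72*n^2 - 64*n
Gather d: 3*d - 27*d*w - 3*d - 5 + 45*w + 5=-27*d*w + 45*w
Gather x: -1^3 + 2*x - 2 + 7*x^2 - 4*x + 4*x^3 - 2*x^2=4*x^3 + 5*x^2 - 2*x - 3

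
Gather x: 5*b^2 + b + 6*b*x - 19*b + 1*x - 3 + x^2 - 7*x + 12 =5*b^2 - 18*b + x^2 + x*(6*b - 6) + 9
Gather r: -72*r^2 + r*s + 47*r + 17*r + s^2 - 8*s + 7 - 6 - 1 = -72*r^2 + r*(s + 64) + s^2 - 8*s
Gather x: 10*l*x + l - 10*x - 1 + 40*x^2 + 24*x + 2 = l + 40*x^2 + x*(10*l + 14) + 1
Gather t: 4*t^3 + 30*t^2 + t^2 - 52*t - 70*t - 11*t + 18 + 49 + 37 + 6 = 4*t^3 + 31*t^2 - 133*t + 110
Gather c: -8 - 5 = -13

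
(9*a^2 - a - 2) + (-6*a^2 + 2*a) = 3*a^2 + a - 2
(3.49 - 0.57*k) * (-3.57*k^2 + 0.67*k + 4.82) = 2.0349*k^3 - 12.8412*k^2 - 0.4091*k + 16.8218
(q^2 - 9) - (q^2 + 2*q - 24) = 15 - 2*q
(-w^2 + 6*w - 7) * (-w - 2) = w^3 - 4*w^2 - 5*w + 14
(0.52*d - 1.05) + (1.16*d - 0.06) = 1.68*d - 1.11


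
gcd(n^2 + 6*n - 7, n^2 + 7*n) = n + 7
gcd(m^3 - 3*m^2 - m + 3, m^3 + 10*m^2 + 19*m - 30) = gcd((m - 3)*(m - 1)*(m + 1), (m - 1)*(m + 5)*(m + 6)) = m - 1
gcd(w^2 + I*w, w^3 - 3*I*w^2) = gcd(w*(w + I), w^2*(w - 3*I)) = w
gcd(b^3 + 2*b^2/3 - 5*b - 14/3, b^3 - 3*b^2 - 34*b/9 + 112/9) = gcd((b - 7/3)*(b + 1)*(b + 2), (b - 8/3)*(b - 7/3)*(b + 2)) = b^2 - b/3 - 14/3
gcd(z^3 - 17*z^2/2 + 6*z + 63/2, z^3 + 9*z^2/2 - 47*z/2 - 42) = z + 3/2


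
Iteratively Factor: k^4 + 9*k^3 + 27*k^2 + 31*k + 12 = (k + 1)*(k^3 + 8*k^2 + 19*k + 12) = (k + 1)*(k + 3)*(k^2 + 5*k + 4) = (k + 1)^2*(k + 3)*(k + 4)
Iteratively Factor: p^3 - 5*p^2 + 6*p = (p)*(p^2 - 5*p + 6) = p*(p - 2)*(p - 3)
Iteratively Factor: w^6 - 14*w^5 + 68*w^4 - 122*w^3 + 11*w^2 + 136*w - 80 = (w - 1)*(w^5 - 13*w^4 + 55*w^3 - 67*w^2 - 56*w + 80) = (w - 4)*(w - 1)*(w^4 - 9*w^3 + 19*w^2 + 9*w - 20) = (w - 4)^2*(w - 1)*(w^3 - 5*w^2 - w + 5) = (w - 4)^2*(w - 1)^2*(w^2 - 4*w - 5) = (w - 4)^2*(w - 1)^2*(w + 1)*(w - 5)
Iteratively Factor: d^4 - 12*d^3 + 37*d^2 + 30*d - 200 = (d + 2)*(d^3 - 14*d^2 + 65*d - 100) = (d - 5)*(d + 2)*(d^2 - 9*d + 20) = (d - 5)^2*(d + 2)*(d - 4)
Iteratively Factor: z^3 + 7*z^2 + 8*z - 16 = (z + 4)*(z^2 + 3*z - 4) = (z + 4)^2*(z - 1)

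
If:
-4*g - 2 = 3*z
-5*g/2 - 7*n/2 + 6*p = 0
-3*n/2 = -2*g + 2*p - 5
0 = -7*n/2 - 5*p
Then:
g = -770/313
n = 250/313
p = -175/313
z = 818/313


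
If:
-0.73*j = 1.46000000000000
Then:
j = -2.00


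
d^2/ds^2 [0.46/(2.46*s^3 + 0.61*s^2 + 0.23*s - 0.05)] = (-(6.7896*s + 0.5612)*(2.46*s^3 + 0.61*s^2 + 0.23*s - 0.05) + 0.46*(7.38*s^2 + 1.22*s + 0.23)*(14.76*s^2 + 2.44*s + 0.46))/(2.46*s^3 + 0.61*s^2 + 0.23*s - 0.05)^3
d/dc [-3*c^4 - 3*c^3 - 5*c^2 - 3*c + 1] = -12*c^3 - 9*c^2 - 10*c - 3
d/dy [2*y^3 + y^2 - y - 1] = 6*y^2 + 2*y - 1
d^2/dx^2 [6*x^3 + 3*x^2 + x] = 36*x + 6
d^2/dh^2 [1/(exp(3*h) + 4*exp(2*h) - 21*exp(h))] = ((-9*exp(2*h) - 16*exp(h) + 21)*(exp(2*h) + 4*exp(h) - 21) + 2*(3*exp(2*h) + 8*exp(h) - 21)^2)*exp(-h)/(exp(2*h) + 4*exp(h) - 21)^3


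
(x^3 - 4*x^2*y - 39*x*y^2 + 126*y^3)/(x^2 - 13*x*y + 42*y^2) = (x^2 + 3*x*y - 18*y^2)/(x - 6*y)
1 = 1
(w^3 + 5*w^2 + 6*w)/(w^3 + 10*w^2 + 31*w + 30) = w/(w + 5)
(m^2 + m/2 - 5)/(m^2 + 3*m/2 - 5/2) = (m - 2)/(m - 1)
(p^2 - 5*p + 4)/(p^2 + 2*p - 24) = (p - 1)/(p + 6)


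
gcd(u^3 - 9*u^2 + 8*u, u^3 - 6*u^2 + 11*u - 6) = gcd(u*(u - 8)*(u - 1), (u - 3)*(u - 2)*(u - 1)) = u - 1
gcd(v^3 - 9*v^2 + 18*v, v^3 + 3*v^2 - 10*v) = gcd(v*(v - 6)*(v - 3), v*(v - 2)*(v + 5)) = v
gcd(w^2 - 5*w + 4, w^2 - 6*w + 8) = w - 4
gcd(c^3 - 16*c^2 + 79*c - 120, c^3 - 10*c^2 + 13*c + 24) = c^2 - 11*c + 24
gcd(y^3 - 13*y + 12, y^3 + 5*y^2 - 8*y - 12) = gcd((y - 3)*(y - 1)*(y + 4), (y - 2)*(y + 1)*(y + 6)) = 1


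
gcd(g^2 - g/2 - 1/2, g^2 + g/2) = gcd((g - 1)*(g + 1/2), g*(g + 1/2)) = g + 1/2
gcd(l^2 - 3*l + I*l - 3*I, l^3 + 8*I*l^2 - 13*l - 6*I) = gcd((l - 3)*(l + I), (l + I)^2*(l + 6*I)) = l + I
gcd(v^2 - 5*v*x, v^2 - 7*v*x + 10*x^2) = -v + 5*x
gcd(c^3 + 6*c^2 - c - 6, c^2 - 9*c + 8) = c - 1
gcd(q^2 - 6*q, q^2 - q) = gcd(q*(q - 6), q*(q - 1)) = q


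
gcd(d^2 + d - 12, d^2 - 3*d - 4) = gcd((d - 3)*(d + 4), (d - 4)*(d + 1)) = 1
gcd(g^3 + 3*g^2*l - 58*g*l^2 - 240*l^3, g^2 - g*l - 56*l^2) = g - 8*l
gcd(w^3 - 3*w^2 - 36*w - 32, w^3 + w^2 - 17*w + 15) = 1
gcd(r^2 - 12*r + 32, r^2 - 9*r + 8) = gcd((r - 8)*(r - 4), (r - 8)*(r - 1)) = r - 8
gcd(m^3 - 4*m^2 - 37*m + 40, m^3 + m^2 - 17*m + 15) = m^2 + 4*m - 5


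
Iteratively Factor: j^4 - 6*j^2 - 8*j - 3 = (j - 3)*(j^3 + 3*j^2 + 3*j + 1) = (j - 3)*(j + 1)*(j^2 + 2*j + 1) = (j - 3)*(j + 1)^2*(j + 1)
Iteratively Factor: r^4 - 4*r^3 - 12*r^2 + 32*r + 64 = (r + 2)*(r^3 - 6*r^2 + 32) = (r + 2)^2*(r^2 - 8*r + 16) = (r - 4)*(r + 2)^2*(r - 4)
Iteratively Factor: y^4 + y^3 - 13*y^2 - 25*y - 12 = (y + 3)*(y^3 - 2*y^2 - 7*y - 4) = (y + 1)*(y + 3)*(y^2 - 3*y - 4) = (y + 1)^2*(y + 3)*(y - 4)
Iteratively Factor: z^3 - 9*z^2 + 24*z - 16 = (z - 4)*(z^2 - 5*z + 4) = (z - 4)^2*(z - 1)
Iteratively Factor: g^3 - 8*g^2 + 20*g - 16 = (g - 2)*(g^2 - 6*g + 8) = (g - 2)^2*(g - 4)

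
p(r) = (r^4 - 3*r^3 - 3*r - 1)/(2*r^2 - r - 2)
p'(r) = (1 - 4*r)*(r^4 - 3*r^3 - 3*r - 1)/(2*r^2 - r - 2)^2 + (4*r^3 - 9*r^2 - 3)/(2*r^2 - r - 2) = (4*r^5 - 9*r^4 - 2*r^3 + 24*r^2 + 4*r + 5)/(4*r^4 - 4*r^3 - 7*r^2 + 4*r + 4)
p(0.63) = 1.90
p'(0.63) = 4.60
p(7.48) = 18.08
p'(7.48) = 6.29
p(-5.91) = 25.16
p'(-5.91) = -7.09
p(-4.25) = 14.81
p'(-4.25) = -5.37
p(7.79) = 20.08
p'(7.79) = 6.60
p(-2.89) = 8.52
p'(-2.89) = -3.85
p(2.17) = -3.05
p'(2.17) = 3.60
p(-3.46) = 10.90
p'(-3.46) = -4.51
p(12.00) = 56.62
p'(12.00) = 10.77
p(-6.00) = 25.80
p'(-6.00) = -7.18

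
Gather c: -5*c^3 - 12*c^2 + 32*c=-5*c^3 - 12*c^2 + 32*c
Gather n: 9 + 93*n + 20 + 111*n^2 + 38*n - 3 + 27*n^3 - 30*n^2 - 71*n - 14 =27*n^3 + 81*n^2 + 60*n + 12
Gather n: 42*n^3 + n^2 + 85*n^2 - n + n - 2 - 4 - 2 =42*n^3 + 86*n^2 - 8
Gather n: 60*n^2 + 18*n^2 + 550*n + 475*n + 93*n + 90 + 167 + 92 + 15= 78*n^2 + 1118*n + 364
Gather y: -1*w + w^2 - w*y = w^2 - w*y - w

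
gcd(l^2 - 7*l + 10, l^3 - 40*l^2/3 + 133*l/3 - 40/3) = l - 5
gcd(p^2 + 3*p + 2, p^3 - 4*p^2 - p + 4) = p + 1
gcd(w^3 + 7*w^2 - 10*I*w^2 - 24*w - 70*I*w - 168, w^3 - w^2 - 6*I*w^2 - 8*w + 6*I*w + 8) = w - 4*I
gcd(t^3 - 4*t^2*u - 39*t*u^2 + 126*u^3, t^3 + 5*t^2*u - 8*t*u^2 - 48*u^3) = t - 3*u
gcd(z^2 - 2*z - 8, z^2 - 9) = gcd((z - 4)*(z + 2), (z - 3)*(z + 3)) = 1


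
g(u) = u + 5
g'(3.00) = 1.00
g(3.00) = 8.00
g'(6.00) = 1.00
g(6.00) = 11.00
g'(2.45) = 1.00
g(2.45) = 7.45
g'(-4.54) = 1.00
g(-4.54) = 0.46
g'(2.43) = 1.00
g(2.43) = 7.43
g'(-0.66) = 1.00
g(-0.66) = 4.34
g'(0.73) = 1.00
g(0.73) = 5.73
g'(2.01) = 1.00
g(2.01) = 7.01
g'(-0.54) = 1.00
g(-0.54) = 4.46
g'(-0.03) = 1.00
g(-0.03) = 4.97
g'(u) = 1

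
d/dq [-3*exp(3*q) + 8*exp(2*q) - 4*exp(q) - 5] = (-9*exp(2*q) + 16*exp(q) - 4)*exp(q)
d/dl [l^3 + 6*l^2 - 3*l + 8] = 3*l^2 + 12*l - 3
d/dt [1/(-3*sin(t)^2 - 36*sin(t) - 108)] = 2*cos(t)/(3*(sin(t) + 6)^3)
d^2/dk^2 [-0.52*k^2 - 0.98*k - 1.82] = -1.04000000000000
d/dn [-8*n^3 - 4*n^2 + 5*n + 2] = -24*n^2 - 8*n + 5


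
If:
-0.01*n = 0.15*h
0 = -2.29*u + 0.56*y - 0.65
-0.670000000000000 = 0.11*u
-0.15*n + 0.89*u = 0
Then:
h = 2.41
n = -36.14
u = -6.09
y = -23.75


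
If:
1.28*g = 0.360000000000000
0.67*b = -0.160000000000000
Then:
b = -0.24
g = 0.28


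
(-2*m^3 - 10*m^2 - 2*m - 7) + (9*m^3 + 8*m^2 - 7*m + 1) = 7*m^3 - 2*m^2 - 9*m - 6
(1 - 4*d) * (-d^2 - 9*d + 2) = 4*d^3 + 35*d^2 - 17*d + 2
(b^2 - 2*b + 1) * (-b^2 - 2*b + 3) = -b^4 + 6*b^2 - 8*b + 3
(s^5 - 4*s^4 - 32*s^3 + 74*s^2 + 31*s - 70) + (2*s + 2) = s^5 - 4*s^4 - 32*s^3 + 74*s^2 + 33*s - 68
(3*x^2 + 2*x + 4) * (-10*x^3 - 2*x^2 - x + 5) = -30*x^5 - 26*x^4 - 47*x^3 + 5*x^2 + 6*x + 20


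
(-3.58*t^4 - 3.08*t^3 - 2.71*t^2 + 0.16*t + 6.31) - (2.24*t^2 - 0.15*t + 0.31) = -3.58*t^4 - 3.08*t^3 - 4.95*t^2 + 0.31*t + 6.0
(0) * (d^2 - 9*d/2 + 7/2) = 0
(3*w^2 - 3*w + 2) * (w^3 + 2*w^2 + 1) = 3*w^5 + 3*w^4 - 4*w^3 + 7*w^2 - 3*w + 2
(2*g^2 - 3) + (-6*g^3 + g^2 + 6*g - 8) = -6*g^3 + 3*g^2 + 6*g - 11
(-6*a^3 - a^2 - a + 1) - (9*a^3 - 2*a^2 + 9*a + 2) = -15*a^3 + a^2 - 10*a - 1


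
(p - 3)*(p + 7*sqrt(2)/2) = p^2 - 3*p + 7*sqrt(2)*p/2 - 21*sqrt(2)/2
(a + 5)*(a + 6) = a^2 + 11*a + 30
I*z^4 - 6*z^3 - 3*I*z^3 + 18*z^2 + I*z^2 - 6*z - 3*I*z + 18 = (z - 3)*(z + I)*(z + 6*I)*(I*z + 1)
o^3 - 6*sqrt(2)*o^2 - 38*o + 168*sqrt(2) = (o - 7*sqrt(2))*(o - 3*sqrt(2))*(o + 4*sqrt(2))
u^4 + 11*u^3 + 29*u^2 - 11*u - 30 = (u - 1)*(u + 1)*(u + 5)*(u + 6)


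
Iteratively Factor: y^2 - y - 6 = (y - 3)*(y + 2)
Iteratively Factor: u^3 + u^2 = (u)*(u^2 + u) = u^2*(u + 1)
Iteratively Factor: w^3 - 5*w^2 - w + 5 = (w - 1)*(w^2 - 4*w - 5) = (w - 5)*(w - 1)*(w + 1)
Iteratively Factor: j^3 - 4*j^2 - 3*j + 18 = (j - 3)*(j^2 - j - 6) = (j - 3)*(j + 2)*(j - 3)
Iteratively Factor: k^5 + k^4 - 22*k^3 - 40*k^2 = (k - 5)*(k^4 + 6*k^3 + 8*k^2) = (k - 5)*(k + 2)*(k^3 + 4*k^2) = k*(k - 5)*(k + 2)*(k^2 + 4*k) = k*(k - 5)*(k + 2)*(k + 4)*(k)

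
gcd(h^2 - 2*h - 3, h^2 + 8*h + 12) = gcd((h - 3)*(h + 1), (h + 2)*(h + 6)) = 1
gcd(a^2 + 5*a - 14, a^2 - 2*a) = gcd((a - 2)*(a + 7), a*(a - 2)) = a - 2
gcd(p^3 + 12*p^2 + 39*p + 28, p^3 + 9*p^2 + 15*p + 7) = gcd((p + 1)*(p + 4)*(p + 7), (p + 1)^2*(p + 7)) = p^2 + 8*p + 7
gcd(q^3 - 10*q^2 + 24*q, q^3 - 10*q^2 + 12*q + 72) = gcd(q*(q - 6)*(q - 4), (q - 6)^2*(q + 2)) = q - 6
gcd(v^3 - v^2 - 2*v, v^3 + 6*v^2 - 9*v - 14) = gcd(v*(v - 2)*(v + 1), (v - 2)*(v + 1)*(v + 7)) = v^2 - v - 2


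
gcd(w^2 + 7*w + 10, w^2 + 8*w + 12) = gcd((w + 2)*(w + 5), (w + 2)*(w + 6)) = w + 2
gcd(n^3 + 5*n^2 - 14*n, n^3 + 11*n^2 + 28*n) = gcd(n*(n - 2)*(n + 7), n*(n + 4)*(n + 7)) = n^2 + 7*n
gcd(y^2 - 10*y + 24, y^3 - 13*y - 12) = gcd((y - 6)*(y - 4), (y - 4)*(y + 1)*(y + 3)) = y - 4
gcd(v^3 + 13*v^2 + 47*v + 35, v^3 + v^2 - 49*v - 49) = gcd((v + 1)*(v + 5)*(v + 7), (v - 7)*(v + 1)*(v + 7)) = v^2 + 8*v + 7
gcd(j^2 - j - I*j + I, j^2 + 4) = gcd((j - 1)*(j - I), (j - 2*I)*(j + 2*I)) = 1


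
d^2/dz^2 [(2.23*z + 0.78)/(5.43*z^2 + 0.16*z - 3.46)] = ((2.23*z + 0.78)*(10.86*z + 0.16)*(21.72*z + 0.32) - (72.6534*z + 9.1844)*(5.43*z^2 + 0.16*z - 3.46))/(5.43*z^2 + 0.16*z - 3.46)^3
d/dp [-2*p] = -2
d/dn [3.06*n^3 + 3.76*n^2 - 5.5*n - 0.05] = 9.18*n^2 + 7.52*n - 5.5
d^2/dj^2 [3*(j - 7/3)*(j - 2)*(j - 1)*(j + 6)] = 36*j^2 + 12*j - 138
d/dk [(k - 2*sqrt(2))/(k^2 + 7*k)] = (k*(k + 7) - (k - 2*sqrt(2))*(2*k + 7))/(k^2*(k + 7)^2)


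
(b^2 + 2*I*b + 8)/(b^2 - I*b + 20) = (b - 2*I)/(b - 5*I)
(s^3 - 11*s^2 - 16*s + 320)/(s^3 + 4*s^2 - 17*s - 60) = (s^2 - 16*s + 64)/(s^2 - s - 12)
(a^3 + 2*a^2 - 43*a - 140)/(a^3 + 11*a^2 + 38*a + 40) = (a - 7)/(a + 2)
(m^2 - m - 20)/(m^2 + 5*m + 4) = (m - 5)/(m + 1)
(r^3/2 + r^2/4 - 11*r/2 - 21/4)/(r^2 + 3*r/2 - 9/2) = (2*r^2 - 5*r - 7)/(2*(2*r - 3))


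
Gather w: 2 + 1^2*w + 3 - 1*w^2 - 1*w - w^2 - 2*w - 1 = -2*w^2 - 2*w + 4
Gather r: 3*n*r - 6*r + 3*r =r*(3*n - 3)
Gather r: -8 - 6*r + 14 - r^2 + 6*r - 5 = 1 - r^2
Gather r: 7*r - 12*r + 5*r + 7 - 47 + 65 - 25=0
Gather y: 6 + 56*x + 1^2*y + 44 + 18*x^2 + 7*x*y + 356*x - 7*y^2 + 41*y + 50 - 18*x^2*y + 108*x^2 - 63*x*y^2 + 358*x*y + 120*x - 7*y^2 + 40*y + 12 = 126*x^2 + 532*x + y^2*(-63*x - 14) + y*(-18*x^2 + 365*x + 82) + 112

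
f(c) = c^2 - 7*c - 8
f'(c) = 2*c - 7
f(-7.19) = 94.03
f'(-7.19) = -21.38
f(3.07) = -20.07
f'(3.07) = -0.86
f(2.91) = -19.90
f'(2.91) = -1.18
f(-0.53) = -4.01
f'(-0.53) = -8.06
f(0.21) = -9.43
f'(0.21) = -6.58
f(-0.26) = -6.11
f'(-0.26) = -7.52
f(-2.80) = 19.44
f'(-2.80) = -12.60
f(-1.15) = 1.37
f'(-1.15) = -9.30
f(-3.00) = 22.00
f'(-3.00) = -13.00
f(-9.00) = 136.00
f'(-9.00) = -25.00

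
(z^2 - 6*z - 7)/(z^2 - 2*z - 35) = (z + 1)/(z + 5)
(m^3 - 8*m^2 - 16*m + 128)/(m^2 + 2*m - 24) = (m^2 - 4*m - 32)/(m + 6)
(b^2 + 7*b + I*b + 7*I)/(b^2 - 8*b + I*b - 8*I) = (b + 7)/(b - 8)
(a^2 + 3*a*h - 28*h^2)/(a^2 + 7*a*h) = (a - 4*h)/a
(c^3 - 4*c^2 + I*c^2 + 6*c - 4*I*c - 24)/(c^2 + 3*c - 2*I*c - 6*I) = (c^2 + c*(-4 + 3*I) - 12*I)/(c + 3)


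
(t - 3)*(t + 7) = t^2 + 4*t - 21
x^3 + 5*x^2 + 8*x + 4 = (x + 1)*(x + 2)^2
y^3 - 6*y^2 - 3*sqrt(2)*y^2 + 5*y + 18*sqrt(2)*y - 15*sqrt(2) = (y - 5)*(y - 1)*(y - 3*sqrt(2))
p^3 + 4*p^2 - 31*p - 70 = (p - 5)*(p + 2)*(p + 7)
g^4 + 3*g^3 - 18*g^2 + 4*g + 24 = (g - 2)^2*(g + 1)*(g + 6)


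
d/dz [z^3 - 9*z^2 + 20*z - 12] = 3*z^2 - 18*z + 20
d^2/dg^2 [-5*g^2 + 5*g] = -10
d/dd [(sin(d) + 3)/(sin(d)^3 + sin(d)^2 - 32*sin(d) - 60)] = (-2*sin(d)^3 - 10*sin(d)^2 - 6*sin(d) + 36)*cos(d)/(sin(d)^3 + sin(d)^2 - 32*sin(d) - 60)^2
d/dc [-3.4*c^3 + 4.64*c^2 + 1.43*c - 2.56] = -10.2*c^2 + 9.28*c + 1.43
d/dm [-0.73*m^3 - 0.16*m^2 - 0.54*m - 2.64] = -2.19*m^2 - 0.32*m - 0.54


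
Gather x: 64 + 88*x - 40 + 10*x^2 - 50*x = 10*x^2 + 38*x + 24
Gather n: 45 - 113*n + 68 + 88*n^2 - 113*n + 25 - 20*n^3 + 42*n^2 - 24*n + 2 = -20*n^3 + 130*n^2 - 250*n + 140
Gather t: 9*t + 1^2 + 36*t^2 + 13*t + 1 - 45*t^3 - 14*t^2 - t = -45*t^3 + 22*t^2 + 21*t + 2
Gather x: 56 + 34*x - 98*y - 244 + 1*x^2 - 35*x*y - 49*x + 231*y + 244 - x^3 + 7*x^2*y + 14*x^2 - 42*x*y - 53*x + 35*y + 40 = -x^3 + x^2*(7*y + 15) + x*(-77*y - 68) + 168*y + 96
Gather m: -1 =-1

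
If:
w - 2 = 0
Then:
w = 2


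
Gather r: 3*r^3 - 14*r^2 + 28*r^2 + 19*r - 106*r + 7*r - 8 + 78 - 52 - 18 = 3*r^3 + 14*r^2 - 80*r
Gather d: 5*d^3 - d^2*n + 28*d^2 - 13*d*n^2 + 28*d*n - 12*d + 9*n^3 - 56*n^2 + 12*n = 5*d^3 + d^2*(28 - n) + d*(-13*n^2 + 28*n - 12) + 9*n^3 - 56*n^2 + 12*n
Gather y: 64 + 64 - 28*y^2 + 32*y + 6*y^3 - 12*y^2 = 6*y^3 - 40*y^2 + 32*y + 128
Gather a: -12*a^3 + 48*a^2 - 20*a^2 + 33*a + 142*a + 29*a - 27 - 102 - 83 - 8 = -12*a^3 + 28*a^2 + 204*a - 220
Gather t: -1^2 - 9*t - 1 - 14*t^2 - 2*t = -14*t^2 - 11*t - 2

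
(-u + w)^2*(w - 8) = u^2*w - 8*u^2 - 2*u*w^2 + 16*u*w + w^3 - 8*w^2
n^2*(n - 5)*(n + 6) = n^4 + n^3 - 30*n^2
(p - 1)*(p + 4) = p^2 + 3*p - 4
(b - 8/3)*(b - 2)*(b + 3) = b^3 - 5*b^2/3 - 26*b/3 + 16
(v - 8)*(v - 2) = v^2 - 10*v + 16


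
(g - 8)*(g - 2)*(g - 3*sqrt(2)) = g^3 - 10*g^2 - 3*sqrt(2)*g^2 + 16*g + 30*sqrt(2)*g - 48*sqrt(2)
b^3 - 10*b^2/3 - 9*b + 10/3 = (b - 5)*(b - 1/3)*(b + 2)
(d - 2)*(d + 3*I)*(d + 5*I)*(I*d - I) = I*d^4 - 8*d^3 - 3*I*d^3 + 24*d^2 - 13*I*d^2 - 16*d + 45*I*d - 30*I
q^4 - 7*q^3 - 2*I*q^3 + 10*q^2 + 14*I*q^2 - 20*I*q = q*(q - 5)*(q - 2)*(q - 2*I)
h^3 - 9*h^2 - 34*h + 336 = (h - 8)*(h - 7)*(h + 6)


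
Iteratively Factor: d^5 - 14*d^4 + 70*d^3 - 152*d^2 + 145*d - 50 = (d - 1)*(d^4 - 13*d^3 + 57*d^2 - 95*d + 50) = (d - 2)*(d - 1)*(d^3 - 11*d^2 + 35*d - 25) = (d - 2)*(d - 1)^2*(d^2 - 10*d + 25) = (d - 5)*(d - 2)*(d - 1)^2*(d - 5)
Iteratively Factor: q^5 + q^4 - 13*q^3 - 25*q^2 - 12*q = (q + 1)*(q^4 - 13*q^2 - 12*q) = (q + 1)*(q + 3)*(q^3 - 3*q^2 - 4*q) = q*(q + 1)*(q + 3)*(q^2 - 3*q - 4) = q*(q - 4)*(q + 1)*(q + 3)*(q + 1)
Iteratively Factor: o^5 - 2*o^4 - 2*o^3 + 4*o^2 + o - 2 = (o - 1)*(o^4 - o^3 - 3*o^2 + o + 2) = (o - 1)*(o + 1)*(o^3 - 2*o^2 - o + 2) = (o - 1)*(o + 1)^2*(o^2 - 3*o + 2) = (o - 1)^2*(o + 1)^2*(o - 2)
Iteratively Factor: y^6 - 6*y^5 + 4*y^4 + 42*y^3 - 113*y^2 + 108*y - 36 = (y - 2)*(y^5 - 4*y^4 - 4*y^3 + 34*y^2 - 45*y + 18) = (y - 2)^2*(y^4 - 2*y^3 - 8*y^2 + 18*y - 9) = (y - 2)^2*(y - 1)*(y^3 - y^2 - 9*y + 9) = (y - 2)^2*(y - 1)*(y + 3)*(y^2 - 4*y + 3) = (y - 3)*(y - 2)^2*(y - 1)*(y + 3)*(y - 1)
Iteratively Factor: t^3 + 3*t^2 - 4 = (t + 2)*(t^2 + t - 2) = (t + 2)^2*(t - 1)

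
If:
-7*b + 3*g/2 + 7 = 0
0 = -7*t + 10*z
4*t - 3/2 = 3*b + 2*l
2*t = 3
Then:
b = 3/2 - 2*l/3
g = 7/3 - 28*l/9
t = 3/2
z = 21/20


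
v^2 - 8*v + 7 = (v - 7)*(v - 1)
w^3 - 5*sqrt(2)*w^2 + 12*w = w*(w - 3*sqrt(2))*(w - 2*sqrt(2))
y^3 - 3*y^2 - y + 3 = (y - 3)*(y - 1)*(y + 1)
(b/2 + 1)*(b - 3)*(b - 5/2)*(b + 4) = b^4/2 + b^3/4 - 35*b^2/4 + b/2 + 30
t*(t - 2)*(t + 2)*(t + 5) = t^4 + 5*t^3 - 4*t^2 - 20*t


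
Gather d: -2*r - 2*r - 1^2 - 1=-4*r - 2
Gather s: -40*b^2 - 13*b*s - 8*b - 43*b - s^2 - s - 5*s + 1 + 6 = -40*b^2 - 51*b - s^2 + s*(-13*b - 6) + 7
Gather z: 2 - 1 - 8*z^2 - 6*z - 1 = -8*z^2 - 6*z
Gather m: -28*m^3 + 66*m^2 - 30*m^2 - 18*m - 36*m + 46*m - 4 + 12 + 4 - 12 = -28*m^3 + 36*m^2 - 8*m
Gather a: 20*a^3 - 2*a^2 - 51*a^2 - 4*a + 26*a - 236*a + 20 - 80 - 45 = 20*a^3 - 53*a^2 - 214*a - 105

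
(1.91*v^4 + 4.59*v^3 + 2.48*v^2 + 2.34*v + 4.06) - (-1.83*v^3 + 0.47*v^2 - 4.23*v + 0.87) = 1.91*v^4 + 6.42*v^3 + 2.01*v^2 + 6.57*v + 3.19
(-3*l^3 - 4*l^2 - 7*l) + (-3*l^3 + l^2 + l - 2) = -6*l^3 - 3*l^2 - 6*l - 2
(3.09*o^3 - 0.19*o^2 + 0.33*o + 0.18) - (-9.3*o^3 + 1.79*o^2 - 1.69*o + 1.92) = 12.39*o^3 - 1.98*o^2 + 2.02*o - 1.74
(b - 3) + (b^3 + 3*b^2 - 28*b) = b^3 + 3*b^2 - 27*b - 3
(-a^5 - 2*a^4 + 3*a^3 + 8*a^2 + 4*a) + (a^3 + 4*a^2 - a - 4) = -a^5 - 2*a^4 + 4*a^3 + 12*a^2 + 3*a - 4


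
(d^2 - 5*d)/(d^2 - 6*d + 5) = d/(d - 1)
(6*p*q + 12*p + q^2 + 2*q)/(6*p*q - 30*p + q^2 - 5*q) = (q + 2)/(q - 5)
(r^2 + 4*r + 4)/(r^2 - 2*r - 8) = (r + 2)/(r - 4)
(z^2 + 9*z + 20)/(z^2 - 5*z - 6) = (z^2 + 9*z + 20)/(z^2 - 5*z - 6)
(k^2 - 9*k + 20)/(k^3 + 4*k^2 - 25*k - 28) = (k - 5)/(k^2 + 8*k + 7)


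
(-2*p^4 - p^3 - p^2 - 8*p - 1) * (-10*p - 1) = 20*p^5 + 12*p^4 + 11*p^3 + 81*p^2 + 18*p + 1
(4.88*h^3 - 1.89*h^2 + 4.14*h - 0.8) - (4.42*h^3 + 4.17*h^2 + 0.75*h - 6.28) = 0.46*h^3 - 6.06*h^2 + 3.39*h + 5.48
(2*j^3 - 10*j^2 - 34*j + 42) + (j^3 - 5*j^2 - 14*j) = 3*j^3 - 15*j^2 - 48*j + 42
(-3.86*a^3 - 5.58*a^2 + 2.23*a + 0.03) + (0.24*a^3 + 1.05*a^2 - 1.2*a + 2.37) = -3.62*a^3 - 4.53*a^2 + 1.03*a + 2.4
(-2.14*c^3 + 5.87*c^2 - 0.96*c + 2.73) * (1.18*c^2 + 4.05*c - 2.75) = -2.5252*c^5 - 1.7404*c^4 + 28.5257*c^3 - 16.8091*c^2 + 13.6965*c - 7.5075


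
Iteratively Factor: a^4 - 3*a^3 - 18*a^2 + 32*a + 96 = (a - 4)*(a^3 + a^2 - 14*a - 24) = (a - 4)*(a + 3)*(a^2 - 2*a - 8) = (a - 4)^2*(a + 3)*(a + 2)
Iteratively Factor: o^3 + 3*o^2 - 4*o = (o - 1)*(o^2 + 4*o) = (o - 1)*(o + 4)*(o)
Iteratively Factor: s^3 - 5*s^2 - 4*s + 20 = (s + 2)*(s^2 - 7*s + 10) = (s - 5)*(s + 2)*(s - 2)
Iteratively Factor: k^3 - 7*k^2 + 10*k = (k)*(k^2 - 7*k + 10) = k*(k - 5)*(k - 2)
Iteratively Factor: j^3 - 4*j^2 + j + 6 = (j - 3)*(j^2 - j - 2) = (j - 3)*(j + 1)*(j - 2)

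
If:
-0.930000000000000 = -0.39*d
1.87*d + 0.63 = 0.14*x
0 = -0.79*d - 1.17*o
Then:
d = 2.38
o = -1.61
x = 36.35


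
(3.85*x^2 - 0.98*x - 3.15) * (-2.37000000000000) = -9.1245*x^2 + 2.3226*x + 7.4655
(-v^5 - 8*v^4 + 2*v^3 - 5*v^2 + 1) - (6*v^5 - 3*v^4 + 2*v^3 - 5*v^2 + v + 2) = -7*v^5 - 5*v^4 - v - 1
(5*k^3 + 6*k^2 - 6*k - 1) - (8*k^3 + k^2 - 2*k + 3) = -3*k^3 + 5*k^2 - 4*k - 4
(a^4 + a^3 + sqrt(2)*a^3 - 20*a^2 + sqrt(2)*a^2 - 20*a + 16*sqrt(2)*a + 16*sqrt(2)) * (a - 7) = a^5 - 6*a^4 + sqrt(2)*a^4 - 27*a^3 - 6*sqrt(2)*a^3 + 9*sqrt(2)*a^2 + 120*a^2 - 96*sqrt(2)*a + 140*a - 112*sqrt(2)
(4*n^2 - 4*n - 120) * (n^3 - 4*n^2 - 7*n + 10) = 4*n^5 - 20*n^4 - 132*n^3 + 548*n^2 + 800*n - 1200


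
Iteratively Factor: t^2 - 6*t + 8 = (t - 2)*(t - 4)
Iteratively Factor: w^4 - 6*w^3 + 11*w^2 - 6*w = (w)*(w^3 - 6*w^2 + 11*w - 6) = w*(w - 3)*(w^2 - 3*w + 2) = w*(w - 3)*(w - 1)*(w - 2)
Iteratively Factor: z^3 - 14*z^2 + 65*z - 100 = (z - 4)*(z^2 - 10*z + 25) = (z - 5)*(z - 4)*(z - 5)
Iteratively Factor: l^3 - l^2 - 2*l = (l - 2)*(l^2 + l) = (l - 2)*(l + 1)*(l)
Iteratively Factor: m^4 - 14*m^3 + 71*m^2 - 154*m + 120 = (m - 5)*(m^3 - 9*m^2 + 26*m - 24) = (m - 5)*(m - 3)*(m^2 - 6*m + 8) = (m - 5)*(m - 4)*(m - 3)*(m - 2)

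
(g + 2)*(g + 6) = g^2 + 8*g + 12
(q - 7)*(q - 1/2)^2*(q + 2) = q^4 - 6*q^3 - 35*q^2/4 + 51*q/4 - 7/2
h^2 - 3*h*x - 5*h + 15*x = (h - 5)*(h - 3*x)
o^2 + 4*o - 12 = (o - 2)*(o + 6)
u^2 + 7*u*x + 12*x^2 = (u + 3*x)*(u + 4*x)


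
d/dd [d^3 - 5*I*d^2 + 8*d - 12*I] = 3*d^2 - 10*I*d + 8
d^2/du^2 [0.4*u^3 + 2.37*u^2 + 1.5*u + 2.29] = 2.4*u + 4.74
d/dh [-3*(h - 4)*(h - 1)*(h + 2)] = -9*h^2 + 18*h + 18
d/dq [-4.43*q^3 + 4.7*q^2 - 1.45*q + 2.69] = -13.29*q^2 + 9.4*q - 1.45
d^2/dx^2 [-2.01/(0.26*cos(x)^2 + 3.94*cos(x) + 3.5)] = (0.543504*(1 - cos(x)^2)^2 + 6.177132*cos(x)^3 + 24.157788*cos(x)^2 - 40.072164*cos(x) - 59.290176)/(0.26*cos(x)^2 + 3.94*cos(x) + 3.5)^3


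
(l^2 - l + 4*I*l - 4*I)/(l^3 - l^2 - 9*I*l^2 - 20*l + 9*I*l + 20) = (l + 4*I)/(l^2 - 9*I*l - 20)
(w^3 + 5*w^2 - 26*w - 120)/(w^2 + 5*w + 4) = (w^2 + w - 30)/(w + 1)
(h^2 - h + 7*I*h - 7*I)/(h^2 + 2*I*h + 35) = (h - 1)/(h - 5*I)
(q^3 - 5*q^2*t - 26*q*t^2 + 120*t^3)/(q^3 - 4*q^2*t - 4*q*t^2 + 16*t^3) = (q^2 - q*t - 30*t^2)/(q^2 - 4*t^2)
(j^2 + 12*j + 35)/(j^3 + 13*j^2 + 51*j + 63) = (j + 5)/(j^2 + 6*j + 9)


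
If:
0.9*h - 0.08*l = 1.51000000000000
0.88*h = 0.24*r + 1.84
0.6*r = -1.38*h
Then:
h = 1.28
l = -4.42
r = -2.96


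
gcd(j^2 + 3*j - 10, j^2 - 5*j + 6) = j - 2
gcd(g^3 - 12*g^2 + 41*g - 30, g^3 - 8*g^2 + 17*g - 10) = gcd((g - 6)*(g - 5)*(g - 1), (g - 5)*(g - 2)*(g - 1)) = g^2 - 6*g + 5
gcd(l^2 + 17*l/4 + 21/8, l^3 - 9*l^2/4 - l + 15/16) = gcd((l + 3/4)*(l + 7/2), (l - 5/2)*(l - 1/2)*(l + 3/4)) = l + 3/4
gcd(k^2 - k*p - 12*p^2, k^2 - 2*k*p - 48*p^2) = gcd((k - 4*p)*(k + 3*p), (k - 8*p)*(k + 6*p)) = 1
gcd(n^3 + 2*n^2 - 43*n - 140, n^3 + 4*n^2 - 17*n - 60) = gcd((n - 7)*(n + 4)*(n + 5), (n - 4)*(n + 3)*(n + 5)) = n + 5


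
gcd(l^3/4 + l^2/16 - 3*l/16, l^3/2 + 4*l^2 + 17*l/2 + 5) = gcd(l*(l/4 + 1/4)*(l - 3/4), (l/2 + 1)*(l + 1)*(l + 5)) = l + 1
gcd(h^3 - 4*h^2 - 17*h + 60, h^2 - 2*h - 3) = h - 3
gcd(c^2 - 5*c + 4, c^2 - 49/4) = 1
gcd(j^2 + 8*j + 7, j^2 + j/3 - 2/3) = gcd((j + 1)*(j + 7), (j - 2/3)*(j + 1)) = j + 1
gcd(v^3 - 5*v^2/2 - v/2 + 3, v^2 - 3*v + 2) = v - 2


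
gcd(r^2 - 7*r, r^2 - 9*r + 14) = r - 7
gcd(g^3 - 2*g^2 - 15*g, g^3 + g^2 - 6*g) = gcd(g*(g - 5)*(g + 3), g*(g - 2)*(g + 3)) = g^2 + 3*g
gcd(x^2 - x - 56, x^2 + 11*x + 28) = x + 7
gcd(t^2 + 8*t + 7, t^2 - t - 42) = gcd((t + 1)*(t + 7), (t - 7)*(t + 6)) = 1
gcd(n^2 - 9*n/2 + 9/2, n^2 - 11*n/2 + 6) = n - 3/2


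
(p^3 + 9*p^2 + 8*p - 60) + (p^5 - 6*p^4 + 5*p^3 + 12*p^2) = p^5 - 6*p^4 + 6*p^3 + 21*p^2 + 8*p - 60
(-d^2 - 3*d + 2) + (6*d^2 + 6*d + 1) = 5*d^2 + 3*d + 3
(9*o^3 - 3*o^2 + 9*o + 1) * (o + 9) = 9*o^4 + 78*o^3 - 18*o^2 + 82*o + 9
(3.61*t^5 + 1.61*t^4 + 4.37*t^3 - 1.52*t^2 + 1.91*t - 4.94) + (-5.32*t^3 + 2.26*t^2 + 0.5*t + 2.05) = 3.61*t^5 + 1.61*t^4 - 0.95*t^3 + 0.74*t^2 + 2.41*t - 2.89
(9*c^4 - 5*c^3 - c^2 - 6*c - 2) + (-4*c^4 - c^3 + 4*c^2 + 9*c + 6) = 5*c^4 - 6*c^3 + 3*c^2 + 3*c + 4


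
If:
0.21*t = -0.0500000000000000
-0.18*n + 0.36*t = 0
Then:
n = -0.48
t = -0.24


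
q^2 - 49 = (q - 7)*(q + 7)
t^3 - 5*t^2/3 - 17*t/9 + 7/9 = (t - 7/3)*(t - 1/3)*(t + 1)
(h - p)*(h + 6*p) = h^2 + 5*h*p - 6*p^2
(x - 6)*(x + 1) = x^2 - 5*x - 6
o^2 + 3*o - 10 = (o - 2)*(o + 5)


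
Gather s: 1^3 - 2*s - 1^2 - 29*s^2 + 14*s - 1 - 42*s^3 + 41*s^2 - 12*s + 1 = -42*s^3 + 12*s^2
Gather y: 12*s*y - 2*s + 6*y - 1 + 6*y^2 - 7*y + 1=-2*s + 6*y^2 + y*(12*s - 1)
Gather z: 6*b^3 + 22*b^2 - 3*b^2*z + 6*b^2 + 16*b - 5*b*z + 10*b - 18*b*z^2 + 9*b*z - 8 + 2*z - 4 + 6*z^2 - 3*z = 6*b^3 + 28*b^2 + 26*b + z^2*(6 - 18*b) + z*(-3*b^2 + 4*b - 1) - 12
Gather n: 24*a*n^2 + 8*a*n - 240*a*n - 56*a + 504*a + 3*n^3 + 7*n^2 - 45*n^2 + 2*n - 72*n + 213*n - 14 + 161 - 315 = 448*a + 3*n^3 + n^2*(24*a - 38) + n*(143 - 232*a) - 168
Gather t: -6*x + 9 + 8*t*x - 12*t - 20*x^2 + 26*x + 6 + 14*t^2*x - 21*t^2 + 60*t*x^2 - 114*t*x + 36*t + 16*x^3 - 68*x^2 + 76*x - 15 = t^2*(14*x - 21) + t*(60*x^2 - 106*x + 24) + 16*x^3 - 88*x^2 + 96*x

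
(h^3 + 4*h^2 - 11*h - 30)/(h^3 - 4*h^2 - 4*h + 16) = (h^2 + 2*h - 15)/(h^2 - 6*h + 8)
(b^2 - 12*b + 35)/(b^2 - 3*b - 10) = (b - 7)/(b + 2)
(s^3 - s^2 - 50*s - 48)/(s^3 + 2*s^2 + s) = (s^2 - 2*s - 48)/(s*(s + 1))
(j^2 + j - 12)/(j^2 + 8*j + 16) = (j - 3)/(j + 4)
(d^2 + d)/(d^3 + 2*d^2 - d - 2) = d/(d^2 + d - 2)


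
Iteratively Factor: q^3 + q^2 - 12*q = (q + 4)*(q^2 - 3*q) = (q - 3)*(q + 4)*(q)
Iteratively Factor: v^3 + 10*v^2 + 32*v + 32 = (v + 4)*(v^2 + 6*v + 8) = (v + 4)^2*(v + 2)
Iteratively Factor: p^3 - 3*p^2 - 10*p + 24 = (p + 3)*(p^2 - 6*p + 8) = (p - 2)*(p + 3)*(p - 4)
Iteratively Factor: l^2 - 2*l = (l - 2)*(l)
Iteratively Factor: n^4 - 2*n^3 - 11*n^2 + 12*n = (n)*(n^3 - 2*n^2 - 11*n + 12) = n*(n - 1)*(n^2 - n - 12) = n*(n - 4)*(n - 1)*(n + 3)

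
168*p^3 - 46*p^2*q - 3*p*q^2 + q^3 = (-6*p + q)*(-4*p + q)*(7*p + q)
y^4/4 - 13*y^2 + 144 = (y/4 + 1)*(y - 6)*(y - 4)*(y + 6)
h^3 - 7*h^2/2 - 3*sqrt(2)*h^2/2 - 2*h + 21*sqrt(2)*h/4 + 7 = (h - 7/2)*(h - 2*sqrt(2))*(h + sqrt(2)/2)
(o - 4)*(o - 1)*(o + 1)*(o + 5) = o^4 + o^3 - 21*o^2 - o + 20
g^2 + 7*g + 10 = (g + 2)*(g + 5)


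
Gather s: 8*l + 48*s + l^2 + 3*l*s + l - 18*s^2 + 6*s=l^2 + 9*l - 18*s^2 + s*(3*l + 54)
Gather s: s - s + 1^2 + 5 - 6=0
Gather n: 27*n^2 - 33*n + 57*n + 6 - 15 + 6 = 27*n^2 + 24*n - 3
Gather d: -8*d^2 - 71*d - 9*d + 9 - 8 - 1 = -8*d^2 - 80*d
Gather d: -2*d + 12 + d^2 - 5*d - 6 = d^2 - 7*d + 6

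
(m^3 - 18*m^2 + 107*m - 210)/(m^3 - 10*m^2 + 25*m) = (m^2 - 13*m + 42)/(m*(m - 5))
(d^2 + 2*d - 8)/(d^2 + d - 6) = (d + 4)/(d + 3)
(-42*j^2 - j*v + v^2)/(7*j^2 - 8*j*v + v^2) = (6*j + v)/(-j + v)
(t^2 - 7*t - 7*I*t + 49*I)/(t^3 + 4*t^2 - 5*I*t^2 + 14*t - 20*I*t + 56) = (t - 7)/(t^2 + 2*t*(2 + I) + 8*I)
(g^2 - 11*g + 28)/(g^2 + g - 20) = (g - 7)/(g + 5)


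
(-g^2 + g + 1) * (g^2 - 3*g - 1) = -g^4 + 4*g^3 - g^2 - 4*g - 1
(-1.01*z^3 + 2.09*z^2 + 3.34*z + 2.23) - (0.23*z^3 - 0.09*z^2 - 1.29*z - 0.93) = -1.24*z^3 + 2.18*z^2 + 4.63*z + 3.16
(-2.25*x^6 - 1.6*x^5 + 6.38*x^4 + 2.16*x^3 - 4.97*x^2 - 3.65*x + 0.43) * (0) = 0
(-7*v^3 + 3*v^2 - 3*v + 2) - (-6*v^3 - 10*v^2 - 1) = -v^3 + 13*v^2 - 3*v + 3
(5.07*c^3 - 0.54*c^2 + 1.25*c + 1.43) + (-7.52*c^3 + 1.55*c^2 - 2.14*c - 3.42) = -2.45*c^3 + 1.01*c^2 - 0.89*c - 1.99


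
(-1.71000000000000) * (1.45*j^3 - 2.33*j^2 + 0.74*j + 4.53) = -2.4795*j^3 + 3.9843*j^2 - 1.2654*j - 7.7463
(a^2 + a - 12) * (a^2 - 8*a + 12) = a^4 - 7*a^3 - 8*a^2 + 108*a - 144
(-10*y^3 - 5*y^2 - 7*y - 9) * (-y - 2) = 10*y^4 + 25*y^3 + 17*y^2 + 23*y + 18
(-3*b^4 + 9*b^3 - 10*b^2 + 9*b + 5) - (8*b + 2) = -3*b^4 + 9*b^3 - 10*b^2 + b + 3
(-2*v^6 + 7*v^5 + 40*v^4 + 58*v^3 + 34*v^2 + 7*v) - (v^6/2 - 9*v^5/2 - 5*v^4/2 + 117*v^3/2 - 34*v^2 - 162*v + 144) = -5*v^6/2 + 23*v^5/2 + 85*v^4/2 - v^3/2 + 68*v^2 + 169*v - 144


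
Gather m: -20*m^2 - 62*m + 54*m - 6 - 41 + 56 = -20*m^2 - 8*m + 9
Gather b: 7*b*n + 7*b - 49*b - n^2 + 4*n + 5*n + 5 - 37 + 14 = b*(7*n - 42) - n^2 + 9*n - 18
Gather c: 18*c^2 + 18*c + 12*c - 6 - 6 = 18*c^2 + 30*c - 12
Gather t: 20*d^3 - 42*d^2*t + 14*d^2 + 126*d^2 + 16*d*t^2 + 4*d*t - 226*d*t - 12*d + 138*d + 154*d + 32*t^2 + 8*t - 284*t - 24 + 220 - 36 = 20*d^3 + 140*d^2 + 280*d + t^2*(16*d + 32) + t*(-42*d^2 - 222*d - 276) + 160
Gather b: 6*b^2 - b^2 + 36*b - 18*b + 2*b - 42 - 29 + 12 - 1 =5*b^2 + 20*b - 60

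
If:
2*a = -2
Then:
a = -1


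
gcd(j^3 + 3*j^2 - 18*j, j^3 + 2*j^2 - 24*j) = j^2 + 6*j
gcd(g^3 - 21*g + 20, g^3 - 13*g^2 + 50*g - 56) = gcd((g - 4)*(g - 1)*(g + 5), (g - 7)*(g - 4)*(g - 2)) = g - 4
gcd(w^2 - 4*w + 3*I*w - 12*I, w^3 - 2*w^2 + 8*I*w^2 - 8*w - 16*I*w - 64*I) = w - 4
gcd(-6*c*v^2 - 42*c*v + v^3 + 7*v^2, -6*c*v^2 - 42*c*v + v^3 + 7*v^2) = -6*c*v^2 - 42*c*v + v^3 + 7*v^2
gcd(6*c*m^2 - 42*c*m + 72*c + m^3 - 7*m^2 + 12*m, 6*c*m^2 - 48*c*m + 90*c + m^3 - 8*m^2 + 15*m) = 6*c*m - 18*c + m^2 - 3*m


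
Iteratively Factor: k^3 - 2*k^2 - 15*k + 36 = (k - 3)*(k^2 + k - 12) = (k - 3)^2*(k + 4)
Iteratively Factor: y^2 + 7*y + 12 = (y + 4)*(y + 3)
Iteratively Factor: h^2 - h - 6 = (h - 3)*(h + 2)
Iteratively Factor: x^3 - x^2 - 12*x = (x)*(x^2 - x - 12) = x*(x + 3)*(x - 4)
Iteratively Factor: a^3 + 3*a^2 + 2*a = (a + 2)*(a^2 + a) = (a + 1)*(a + 2)*(a)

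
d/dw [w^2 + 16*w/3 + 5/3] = 2*w + 16/3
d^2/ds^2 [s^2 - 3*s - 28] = 2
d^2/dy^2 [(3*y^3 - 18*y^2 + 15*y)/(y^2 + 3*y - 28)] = 72*(5*y^3 - 63*y^2 + 231*y - 357)/(y^6 + 9*y^5 - 57*y^4 - 477*y^3 + 1596*y^2 + 7056*y - 21952)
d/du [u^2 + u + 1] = 2*u + 1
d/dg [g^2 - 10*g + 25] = 2*g - 10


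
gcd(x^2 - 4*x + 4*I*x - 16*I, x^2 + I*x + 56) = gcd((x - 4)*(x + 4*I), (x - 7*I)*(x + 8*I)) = 1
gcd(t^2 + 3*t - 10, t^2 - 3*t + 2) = t - 2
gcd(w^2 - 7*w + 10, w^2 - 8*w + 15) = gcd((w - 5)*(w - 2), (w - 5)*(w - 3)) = w - 5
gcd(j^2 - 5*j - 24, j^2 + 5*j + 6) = j + 3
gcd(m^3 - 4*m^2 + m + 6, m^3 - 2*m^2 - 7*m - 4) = m + 1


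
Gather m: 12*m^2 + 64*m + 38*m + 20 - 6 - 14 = 12*m^2 + 102*m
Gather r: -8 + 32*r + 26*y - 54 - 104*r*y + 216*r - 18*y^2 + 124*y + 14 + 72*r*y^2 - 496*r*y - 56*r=r*(72*y^2 - 600*y + 192) - 18*y^2 + 150*y - 48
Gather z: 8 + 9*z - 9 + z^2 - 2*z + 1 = z^2 + 7*z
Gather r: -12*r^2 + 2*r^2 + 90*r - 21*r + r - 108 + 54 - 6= -10*r^2 + 70*r - 60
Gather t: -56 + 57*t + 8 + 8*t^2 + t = 8*t^2 + 58*t - 48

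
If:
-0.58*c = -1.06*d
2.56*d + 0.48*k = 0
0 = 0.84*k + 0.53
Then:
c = 0.22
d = 0.12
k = -0.63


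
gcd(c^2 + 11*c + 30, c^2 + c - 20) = c + 5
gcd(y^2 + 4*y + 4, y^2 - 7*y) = 1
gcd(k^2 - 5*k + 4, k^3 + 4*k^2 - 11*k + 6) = k - 1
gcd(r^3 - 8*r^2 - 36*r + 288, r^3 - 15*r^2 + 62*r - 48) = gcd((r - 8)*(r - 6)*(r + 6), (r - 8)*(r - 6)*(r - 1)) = r^2 - 14*r + 48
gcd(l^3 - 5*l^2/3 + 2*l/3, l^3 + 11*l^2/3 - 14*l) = l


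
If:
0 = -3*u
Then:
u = 0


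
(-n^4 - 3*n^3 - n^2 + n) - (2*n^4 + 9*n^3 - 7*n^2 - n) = -3*n^4 - 12*n^3 + 6*n^2 + 2*n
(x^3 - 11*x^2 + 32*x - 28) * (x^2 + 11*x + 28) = x^5 - 61*x^3 + 16*x^2 + 588*x - 784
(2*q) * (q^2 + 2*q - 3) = 2*q^3 + 4*q^2 - 6*q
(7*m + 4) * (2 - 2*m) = -14*m^2 + 6*m + 8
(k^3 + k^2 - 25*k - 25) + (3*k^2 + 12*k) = k^3 + 4*k^2 - 13*k - 25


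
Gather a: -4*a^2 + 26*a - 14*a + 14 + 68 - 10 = -4*a^2 + 12*a + 72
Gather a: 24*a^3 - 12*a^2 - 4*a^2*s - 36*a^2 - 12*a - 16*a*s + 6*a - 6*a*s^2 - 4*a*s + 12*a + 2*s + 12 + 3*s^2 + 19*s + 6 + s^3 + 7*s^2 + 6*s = 24*a^3 + a^2*(-4*s - 48) + a*(-6*s^2 - 20*s + 6) + s^3 + 10*s^2 + 27*s + 18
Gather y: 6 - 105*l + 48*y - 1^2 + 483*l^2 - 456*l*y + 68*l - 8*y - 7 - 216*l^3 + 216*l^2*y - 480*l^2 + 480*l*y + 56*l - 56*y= -216*l^3 + 3*l^2 + 19*l + y*(216*l^2 + 24*l - 16) - 2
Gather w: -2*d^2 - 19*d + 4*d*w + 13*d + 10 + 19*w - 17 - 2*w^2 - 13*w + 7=-2*d^2 - 6*d - 2*w^2 + w*(4*d + 6)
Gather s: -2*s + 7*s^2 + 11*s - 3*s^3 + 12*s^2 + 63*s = -3*s^3 + 19*s^2 + 72*s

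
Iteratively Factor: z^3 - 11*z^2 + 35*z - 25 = (z - 5)*(z^2 - 6*z + 5) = (z - 5)^2*(z - 1)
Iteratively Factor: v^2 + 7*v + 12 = (v + 3)*(v + 4)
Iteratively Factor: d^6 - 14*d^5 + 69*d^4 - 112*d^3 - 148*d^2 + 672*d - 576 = (d - 2)*(d^5 - 12*d^4 + 45*d^3 - 22*d^2 - 192*d + 288) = (d - 4)*(d - 2)*(d^4 - 8*d^3 + 13*d^2 + 30*d - 72) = (d - 4)^2*(d - 2)*(d^3 - 4*d^2 - 3*d + 18) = (d - 4)^2*(d - 3)*(d - 2)*(d^2 - d - 6) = (d - 4)^2*(d - 3)*(d - 2)*(d + 2)*(d - 3)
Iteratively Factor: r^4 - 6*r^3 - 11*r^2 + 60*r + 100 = (r - 5)*(r^3 - r^2 - 16*r - 20) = (r - 5)^2*(r^2 + 4*r + 4) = (r - 5)^2*(r + 2)*(r + 2)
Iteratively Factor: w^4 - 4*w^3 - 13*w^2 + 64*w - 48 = (w - 3)*(w^3 - w^2 - 16*w + 16) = (w - 3)*(w - 1)*(w^2 - 16) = (w - 3)*(w - 1)*(w + 4)*(w - 4)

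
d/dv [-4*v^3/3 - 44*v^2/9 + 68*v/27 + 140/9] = -4*v^2 - 88*v/9 + 68/27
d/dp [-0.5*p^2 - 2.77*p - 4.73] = -1.0*p - 2.77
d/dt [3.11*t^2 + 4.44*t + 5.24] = 6.22*t + 4.44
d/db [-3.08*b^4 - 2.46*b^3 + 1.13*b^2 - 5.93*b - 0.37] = -12.32*b^3 - 7.38*b^2 + 2.26*b - 5.93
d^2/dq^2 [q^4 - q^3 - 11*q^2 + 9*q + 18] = 12*q^2 - 6*q - 22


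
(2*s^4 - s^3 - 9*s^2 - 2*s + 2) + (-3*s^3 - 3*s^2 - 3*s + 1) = 2*s^4 - 4*s^3 - 12*s^2 - 5*s + 3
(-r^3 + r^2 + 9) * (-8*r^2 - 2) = 8*r^5 - 8*r^4 + 2*r^3 - 74*r^2 - 18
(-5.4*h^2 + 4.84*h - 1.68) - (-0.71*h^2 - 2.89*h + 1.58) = -4.69*h^2 + 7.73*h - 3.26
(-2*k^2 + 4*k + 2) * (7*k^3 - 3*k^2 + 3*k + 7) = -14*k^5 + 34*k^4 - 4*k^3 - 8*k^2 + 34*k + 14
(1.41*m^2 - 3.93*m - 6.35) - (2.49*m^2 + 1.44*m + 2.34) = -1.08*m^2 - 5.37*m - 8.69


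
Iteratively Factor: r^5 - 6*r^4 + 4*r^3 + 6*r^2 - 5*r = (r - 1)*(r^4 - 5*r^3 - r^2 + 5*r) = (r - 5)*(r - 1)*(r^3 - r) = (r - 5)*(r - 1)^2*(r^2 + r) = (r - 5)*(r - 1)^2*(r + 1)*(r)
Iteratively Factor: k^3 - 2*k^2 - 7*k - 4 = (k + 1)*(k^2 - 3*k - 4) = (k - 4)*(k + 1)*(k + 1)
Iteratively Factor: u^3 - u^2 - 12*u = (u)*(u^2 - u - 12) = u*(u + 3)*(u - 4)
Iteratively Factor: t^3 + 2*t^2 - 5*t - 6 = (t + 1)*(t^2 + t - 6) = (t - 2)*(t + 1)*(t + 3)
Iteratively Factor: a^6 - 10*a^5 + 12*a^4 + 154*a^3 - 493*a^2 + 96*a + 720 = (a - 5)*(a^5 - 5*a^4 - 13*a^3 + 89*a^2 - 48*a - 144) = (a - 5)*(a - 3)*(a^4 - 2*a^3 - 19*a^2 + 32*a + 48) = (a - 5)*(a - 3)*(a + 4)*(a^3 - 6*a^2 + 5*a + 12) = (a - 5)*(a - 4)*(a - 3)*(a + 4)*(a^2 - 2*a - 3) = (a - 5)*(a - 4)*(a - 3)*(a + 1)*(a + 4)*(a - 3)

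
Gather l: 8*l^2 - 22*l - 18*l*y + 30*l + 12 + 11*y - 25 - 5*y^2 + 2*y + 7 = 8*l^2 + l*(8 - 18*y) - 5*y^2 + 13*y - 6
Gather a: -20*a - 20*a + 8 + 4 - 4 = 8 - 40*a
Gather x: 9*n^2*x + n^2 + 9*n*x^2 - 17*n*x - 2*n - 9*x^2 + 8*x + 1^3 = n^2 - 2*n + x^2*(9*n - 9) + x*(9*n^2 - 17*n + 8) + 1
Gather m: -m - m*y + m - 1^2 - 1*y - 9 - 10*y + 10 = -m*y - 11*y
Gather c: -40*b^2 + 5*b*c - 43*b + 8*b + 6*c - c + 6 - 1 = -40*b^2 - 35*b + c*(5*b + 5) + 5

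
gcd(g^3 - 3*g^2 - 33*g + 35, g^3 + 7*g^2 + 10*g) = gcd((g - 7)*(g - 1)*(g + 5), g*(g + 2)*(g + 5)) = g + 5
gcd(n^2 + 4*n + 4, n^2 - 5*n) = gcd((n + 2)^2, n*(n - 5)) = 1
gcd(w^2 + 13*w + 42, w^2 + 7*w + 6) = w + 6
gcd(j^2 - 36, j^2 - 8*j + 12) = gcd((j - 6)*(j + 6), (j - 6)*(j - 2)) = j - 6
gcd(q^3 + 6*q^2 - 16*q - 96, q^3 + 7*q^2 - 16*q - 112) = q^2 - 16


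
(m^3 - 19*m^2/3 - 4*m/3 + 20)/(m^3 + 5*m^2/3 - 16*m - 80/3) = (m^2 - 8*m + 12)/(m^2 - 16)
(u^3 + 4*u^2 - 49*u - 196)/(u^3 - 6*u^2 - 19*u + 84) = (u + 7)/(u - 3)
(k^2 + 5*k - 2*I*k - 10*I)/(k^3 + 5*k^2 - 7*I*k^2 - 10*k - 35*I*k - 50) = 1/(k - 5*I)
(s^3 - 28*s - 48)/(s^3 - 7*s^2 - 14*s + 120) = (s + 2)/(s - 5)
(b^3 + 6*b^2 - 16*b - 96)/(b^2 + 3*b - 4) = (b^2 + 2*b - 24)/(b - 1)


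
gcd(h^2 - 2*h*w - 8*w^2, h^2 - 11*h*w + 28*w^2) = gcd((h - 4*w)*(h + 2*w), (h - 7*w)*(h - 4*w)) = -h + 4*w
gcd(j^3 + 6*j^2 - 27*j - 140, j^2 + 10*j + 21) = j + 7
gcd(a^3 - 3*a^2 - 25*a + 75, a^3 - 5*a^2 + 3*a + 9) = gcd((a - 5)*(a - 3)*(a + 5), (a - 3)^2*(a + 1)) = a - 3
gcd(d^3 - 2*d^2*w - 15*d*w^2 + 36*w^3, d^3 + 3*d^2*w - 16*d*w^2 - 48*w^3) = d + 4*w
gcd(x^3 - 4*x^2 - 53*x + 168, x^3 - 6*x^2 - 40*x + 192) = x - 8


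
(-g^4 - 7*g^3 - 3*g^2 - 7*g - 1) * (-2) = 2*g^4 + 14*g^3 + 6*g^2 + 14*g + 2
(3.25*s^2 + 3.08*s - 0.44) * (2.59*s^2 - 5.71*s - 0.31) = 8.4175*s^4 - 10.5803*s^3 - 19.7339*s^2 + 1.5576*s + 0.1364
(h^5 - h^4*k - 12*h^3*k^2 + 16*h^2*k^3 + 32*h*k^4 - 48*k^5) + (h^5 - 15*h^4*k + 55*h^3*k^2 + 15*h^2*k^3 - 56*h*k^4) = 2*h^5 - 16*h^4*k + 43*h^3*k^2 + 31*h^2*k^3 - 24*h*k^4 - 48*k^5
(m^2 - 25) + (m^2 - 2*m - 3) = 2*m^2 - 2*m - 28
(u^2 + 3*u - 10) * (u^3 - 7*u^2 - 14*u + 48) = u^5 - 4*u^4 - 45*u^3 + 76*u^2 + 284*u - 480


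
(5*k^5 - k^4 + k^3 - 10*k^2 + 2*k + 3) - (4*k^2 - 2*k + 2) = 5*k^5 - k^4 + k^3 - 14*k^2 + 4*k + 1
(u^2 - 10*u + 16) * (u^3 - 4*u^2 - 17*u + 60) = u^5 - 14*u^4 + 39*u^3 + 166*u^2 - 872*u + 960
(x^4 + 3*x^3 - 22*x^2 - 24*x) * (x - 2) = x^5 + x^4 - 28*x^3 + 20*x^2 + 48*x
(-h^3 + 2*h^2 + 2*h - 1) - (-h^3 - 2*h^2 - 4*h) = 4*h^2 + 6*h - 1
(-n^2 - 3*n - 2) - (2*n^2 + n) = -3*n^2 - 4*n - 2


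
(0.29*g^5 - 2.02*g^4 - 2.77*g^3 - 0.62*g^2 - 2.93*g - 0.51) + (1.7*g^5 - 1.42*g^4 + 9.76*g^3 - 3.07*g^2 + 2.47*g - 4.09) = 1.99*g^5 - 3.44*g^4 + 6.99*g^3 - 3.69*g^2 - 0.46*g - 4.6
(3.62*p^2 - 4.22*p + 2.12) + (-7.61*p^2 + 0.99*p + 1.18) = -3.99*p^2 - 3.23*p + 3.3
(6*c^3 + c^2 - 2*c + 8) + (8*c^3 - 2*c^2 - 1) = 14*c^3 - c^2 - 2*c + 7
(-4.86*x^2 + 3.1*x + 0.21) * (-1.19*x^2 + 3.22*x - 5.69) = 5.7834*x^4 - 19.3382*x^3 + 37.3855*x^2 - 16.9628*x - 1.1949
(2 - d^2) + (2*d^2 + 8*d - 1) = d^2 + 8*d + 1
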